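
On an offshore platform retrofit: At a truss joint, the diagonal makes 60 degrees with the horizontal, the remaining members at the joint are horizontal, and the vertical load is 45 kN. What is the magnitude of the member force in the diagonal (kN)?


At the joint, only the diagonal has a vertical component, so vertical equilibrium gives:
F * sin(60) = 45
F = 45 / sin(60)
= 45 / 0.866025
= 51.96 kN

51.96 kN


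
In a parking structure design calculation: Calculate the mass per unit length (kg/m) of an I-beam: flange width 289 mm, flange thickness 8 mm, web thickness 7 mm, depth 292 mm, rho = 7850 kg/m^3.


A_flanges = 2 * 289 * 8 = 4624 mm^2
A_web = (292 - 2 * 8) * 7 = 1932 mm^2
A_total = 4624 + 1932 = 6556 mm^2 = 0.006556 m^2
Weight = rho * A = 7850 * 0.006556 = 51.4646 kg/m

51.4646 kg/m


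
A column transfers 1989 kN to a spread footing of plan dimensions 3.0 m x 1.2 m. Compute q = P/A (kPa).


A = 3.0 * 1.2 = 3.6 m^2
q = P / A = 1989 / 3.6
= 552.5 kPa

552.5 kPa


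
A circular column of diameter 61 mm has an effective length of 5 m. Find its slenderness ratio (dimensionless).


Radius of gyration r = d / 4 = 61 / 4 = 15.25 mm
L_eff = 5000.0 mm
Slenderness ratio = L / r = 5000.0 / 15.25 = 327.87 (dimensionless)

327.87 (dimensionless)


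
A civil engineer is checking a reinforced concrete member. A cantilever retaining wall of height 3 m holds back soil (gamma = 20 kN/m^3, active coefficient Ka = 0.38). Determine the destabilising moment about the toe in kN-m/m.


Pa = 0.5 * Ka * gamma * H^2
= 0.5 * 0.38 * 20 * 3^2
= 34.2 kN/m
Arm = H / 3 = 3 / 3 = 1.0 m
Mo = Pa * arm = Pa * H / 3 = 34.2 * 3 / 3 = 34.2 kN-m/m

34.2 kN-m/m


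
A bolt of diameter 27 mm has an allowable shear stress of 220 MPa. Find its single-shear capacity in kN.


A = pi * d^2 / 4 = pi * 27^2 / 4 = 572.5553 mm^2
V = f_v * A / 1000 = 220 * 572.5553 / 1000
= 125.9622 kN

125.9622 kN


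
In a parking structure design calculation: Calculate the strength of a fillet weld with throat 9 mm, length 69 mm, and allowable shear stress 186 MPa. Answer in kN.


Strength = throat * length * allowable stress
= 9 * 69 * 186 N
= 115506 N
= 115.51 kN

115.51 kN


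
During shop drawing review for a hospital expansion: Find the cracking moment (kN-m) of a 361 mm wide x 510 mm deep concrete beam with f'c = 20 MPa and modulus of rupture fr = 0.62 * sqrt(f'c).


fr = 0.62 * sqrt(20) = 0.62 * 4.4721 = 2.7727 MPa
I = 361 * 510^3 / 12 = 3990584250.0 mm^4
y_t = 255.0 mm
M_cr = fr * I / y_t = 2.7727 * 3990584250.0 / 255.0 N-mm
= 43.3913 kN-m

43.3913 kN-m


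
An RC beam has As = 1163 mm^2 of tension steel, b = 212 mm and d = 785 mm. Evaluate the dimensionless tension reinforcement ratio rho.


rho = As / (b * d)
= 1163 / (212 * 785)
= 1163 / 166420
= 0.006988 (dimensionless)

0.006988 (dimensionless)


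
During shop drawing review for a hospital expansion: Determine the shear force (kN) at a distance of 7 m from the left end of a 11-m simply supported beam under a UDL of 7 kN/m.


R_A = w * L / 2 = 7 * 11 / 2 = 38.5 kN
V(x) = R_A - w * x = 38.5 - 7 * 7
= -10.5 kN

-10.5 kN


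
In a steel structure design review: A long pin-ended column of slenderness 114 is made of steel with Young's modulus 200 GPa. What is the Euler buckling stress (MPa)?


sigma_cr = pi^2 * E / lambda^2
= 9.8696 * 200000.0 / 114^2
= 9.8696 * 200000.0 / 12996
= 151.8868 MPa

151.8868 MPa


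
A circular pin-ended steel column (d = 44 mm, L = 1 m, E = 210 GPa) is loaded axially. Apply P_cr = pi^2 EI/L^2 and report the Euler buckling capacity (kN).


I = pi * d^4 / 64 = 183984.23 mm^4
L = 1000.0 mm
P_cr = pi^2 * E * I / L^2
= 9.8696 * 210000.0 * 183984.23 / 1000.0^2
= 381328.83 N = 381.3288 kN

381.3288 kN


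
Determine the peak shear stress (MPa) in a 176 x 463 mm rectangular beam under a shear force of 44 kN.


A = b * h = 176 * 463 = 81488 mm^2
V = 44 kN = 44000.0 N
tau_max = 1.5 * V / A = 1.5 * 44000.0 / 81488
= 0.8099 MPa

0.8099 MPa


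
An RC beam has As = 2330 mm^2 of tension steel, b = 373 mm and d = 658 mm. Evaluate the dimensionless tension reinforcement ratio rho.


rho = As / (b * d)
= 2330 / (373 * 658)
= 2330 / 245434
= 0.009493 (dimensionless)

0.009493 (dimensionless)


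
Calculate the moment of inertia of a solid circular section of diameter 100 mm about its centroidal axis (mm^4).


r = d / 2 = 100 / 2 = 50.0 mm
I = pi * r^4 / 4 = pi * 50.0^4 / 4
= 4908738.52 mm^4

4908738.52 mm^4


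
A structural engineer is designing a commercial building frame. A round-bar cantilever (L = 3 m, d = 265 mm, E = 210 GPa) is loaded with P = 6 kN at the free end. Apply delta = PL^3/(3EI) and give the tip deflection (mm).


I = pi * d^4 / 64 = pi * 265^4 / 64 = 242076925.22 mm^4
L = 3000.0 mm, P = 6000.0 N, E = 210000.0 MPa
delta = P * L^3 / (3 * E * I)
= 6000.0 * 3000.0^3 / (3 * 210000.0 * 242076925.22)
= 1.0622 mm

1.0622 mm


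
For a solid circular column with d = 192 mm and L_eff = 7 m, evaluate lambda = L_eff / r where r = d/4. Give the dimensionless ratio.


Radius of gyration r = d / 4 = 192 / 4 = 48.0 mm
L_eff = 7000.0 mm
Slenderness ratio = L / r = 7000.0 / 48.0 = 145.83 (dimensionless)

145.83 (dimensionless)


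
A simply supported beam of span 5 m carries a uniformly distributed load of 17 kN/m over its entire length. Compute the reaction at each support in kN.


Total load = w * L = 17 * 5 = 85 kN
By symmetry, each reaction R = total / 2 = 85 / 2 = 42.5 kN

42.5 kN


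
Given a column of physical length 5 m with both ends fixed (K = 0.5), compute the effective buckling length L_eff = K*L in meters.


L_eff = K * L
= 0.5 * 5
= 2.5 m

2.5 m


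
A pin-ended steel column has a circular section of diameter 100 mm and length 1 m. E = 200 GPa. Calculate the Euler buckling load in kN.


I = pi * d^4 / 64 = 4908738.52 mm^4
L = 1000.0 mm
P_cr = pi^2 * E * I / L^2
= 9.8696 * 200000.0 * 4908738.52 / 1000.0^2
= 9689461.46 N = 9689.4615 kN

9689.4615 kN


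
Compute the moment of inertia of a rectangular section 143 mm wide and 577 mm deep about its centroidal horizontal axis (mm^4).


I = b * h^3 / 12
= 143 * 577^3 / 12
= 143 * 192100033 / 12
= 2289192059.92 mm^4

2289192059.92 mm^4


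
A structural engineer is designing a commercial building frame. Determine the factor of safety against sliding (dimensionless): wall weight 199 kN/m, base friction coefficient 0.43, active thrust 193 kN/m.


Resisting force = mu * W = 0.43 * 199 = 85.57 kN/m
FOS = Resisting / Driving = 85.57 / 193
= 0.4434 (dimensionless)

0.4434 (dimensionless)


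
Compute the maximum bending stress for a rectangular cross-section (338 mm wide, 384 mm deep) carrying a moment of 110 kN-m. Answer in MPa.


I = b * h^3 / 12 = 338 * 384^3 / 12 = 1594884096.0 mm^4
y = h / 2 = 384 / 2 = 192.0 mm
M = 110 kN-m = 110000000.0 N-mm
sigma = M * y / I = 110000000.0 * 192.0 / 1594884096.0
= 13.24 MPa

13.24 MPa


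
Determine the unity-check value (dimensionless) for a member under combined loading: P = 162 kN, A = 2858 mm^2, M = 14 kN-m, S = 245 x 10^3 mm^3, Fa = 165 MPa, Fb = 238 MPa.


f_a = P / A = 162000.0 / 2858 = 56.683 MPa
f_b = M / S = 14000000.0 / 245000.0 = 57.1429 MPa
Ratio = f_a / Fa + f_b / Fb
= 56.683 / 165 + 57.1429 / 238
= 0.5836 (dimensionless)

0.5836 (dimensionless)


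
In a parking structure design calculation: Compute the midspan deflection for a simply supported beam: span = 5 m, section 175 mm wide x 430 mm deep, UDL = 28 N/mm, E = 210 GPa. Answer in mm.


I = 175 * 430^3 / 12 = 1159477083.33 mm^4
L = 5000.0 mm, w = 28 N/mm, E = 210000.0 MPa
delta = 5 * w * L^4 / (384 * E * I)
= 5 * 28 * 5000.0^4 / (384 * 210000.0 * 1159477083.33)
= 0.9358 mm

0.9358 mm


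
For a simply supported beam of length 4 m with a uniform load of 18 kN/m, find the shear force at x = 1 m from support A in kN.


R_A = w * L / 2 = 18 * 4 / 2 = 36.0 kN
V(x) = R_A - w * x = 36.0 - 18 * 1
= 18.0 kN

18.0 kN


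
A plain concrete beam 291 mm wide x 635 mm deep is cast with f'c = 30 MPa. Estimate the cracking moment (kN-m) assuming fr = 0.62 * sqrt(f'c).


fr = 0.62 * sqrt(30) = 0.62 * 5.4772 = 3.3959 MPa
I = 291 * 635^3 / 12 = 6209160968.75 mm^4
y_t = 317.5 mm
M_cr = fr * I / y_t = 3.3959 * 6209160968.75 / 317.5 N-mm
= 66.4112 kN-m

66.4112 kN-m


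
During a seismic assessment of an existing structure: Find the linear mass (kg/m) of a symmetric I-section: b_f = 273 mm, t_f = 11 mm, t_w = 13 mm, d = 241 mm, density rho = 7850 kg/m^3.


A_flanges = 2 * 273 * 11 = 6006 mm^2
A_web = (241 - 2 * 11) * 13 = 2847 mm^2
A_total = 6006 + 2847 = 8853 mm^2 = 0.008853 m^2
Weight = rho * A = 7850 * 0.008853 = 69.496 kg/m

69.496 kg/m


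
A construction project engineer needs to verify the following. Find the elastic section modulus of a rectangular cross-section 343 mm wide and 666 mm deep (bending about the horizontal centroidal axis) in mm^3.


S = b * h^2 / 6
= 343 * 666^2 / 6
= 343 * 443556 / 6
= 25356618.0 mm^3

25356618.0 mm^3


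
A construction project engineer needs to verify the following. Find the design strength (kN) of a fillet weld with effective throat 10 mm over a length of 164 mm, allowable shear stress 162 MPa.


Strength = throat * length * allowable stress
= 10 * 164 * 162 N
= 265680 N
= 265.68 kN

265.68 kN


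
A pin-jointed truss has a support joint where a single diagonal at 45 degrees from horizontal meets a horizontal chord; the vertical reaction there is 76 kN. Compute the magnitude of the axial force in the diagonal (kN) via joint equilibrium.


At the joint, only the diagonal has a vertical component, so vertical equilibrium gives:
F * sin(45) = 76
F = 76 / sin(45)
= 76 / 0.707107
= 107.48 kN

107.48 kN


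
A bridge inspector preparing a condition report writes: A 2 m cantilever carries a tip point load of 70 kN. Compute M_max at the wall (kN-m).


For a cantilever with a point load at the free end:
M_max = P * L = 70 * 2 = 140 kN-m

140 kN-m


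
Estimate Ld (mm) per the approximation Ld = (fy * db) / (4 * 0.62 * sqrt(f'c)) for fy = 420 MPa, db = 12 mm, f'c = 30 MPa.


Ld = (fy * db) / (4 * 0.62 * sqrt(f'c))
= (420 * 12) / (4 * 0.62 * sqrt(30))
= 5040 / 13.5835
= 371.04 mm

371.04 mm


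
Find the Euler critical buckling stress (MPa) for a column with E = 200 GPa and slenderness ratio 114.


sigma_cr = pi^2 * E / lambda^2
= 9.8696 * 200000.0 / 114^2
= 9.8696 * 200000.0 / 12996
= 151.8868 MPa

151.8868 MPa


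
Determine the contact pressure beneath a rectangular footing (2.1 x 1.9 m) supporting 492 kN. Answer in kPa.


A = 2.1 * 1.9 = 3.99 m^2
q = P / A = 492 / 3.99
= 123.3083 kPa

123.3083 kPa


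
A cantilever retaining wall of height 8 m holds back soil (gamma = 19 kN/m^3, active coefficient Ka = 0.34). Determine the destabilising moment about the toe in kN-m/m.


Pa = 0.5 * Ka * gamma * H^2
= 0.5 * 0.34 * 19 * 8^2
= 206.72 kN/m
Arm = H / 3 = 8 / 3 = 2.6667 m
Mo = Pa * arm = Pa * H / 3 = 206.72 * 8 / 3 = 551.2533 kN-m/m

551.2533 kN-m/m


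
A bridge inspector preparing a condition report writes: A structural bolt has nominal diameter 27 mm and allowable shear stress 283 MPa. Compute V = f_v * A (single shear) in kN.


A = pi * d^2 / 4 = pi * 27^2 / 4 = 572.5553 mm^2
V = f_v * A / 1000 = 283 * 572.5553 / 1000
= 162.0331 kN

162.0331 kN


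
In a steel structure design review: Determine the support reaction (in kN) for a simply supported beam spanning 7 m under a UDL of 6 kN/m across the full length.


Total load = w * L = 6 * 7 = 42 kN
By symmetry, each reaction R = total / 2 = 42 / 2 = 21.0 kN

21.0 kN


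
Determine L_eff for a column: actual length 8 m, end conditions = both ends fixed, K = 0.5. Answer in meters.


L_eff = K * L
= 0.5 * 8
= 4.0 m

4.0 m


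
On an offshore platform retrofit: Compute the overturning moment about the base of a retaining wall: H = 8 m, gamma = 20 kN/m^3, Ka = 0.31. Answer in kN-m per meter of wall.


Pa = 0.5 * Ka * gamma * H^2
= 0.5 * 0.31 * 20 * 8^2
= 198.4 kN/m
Arm = H / 3 = 8 / 3 = 2.6667 m
Mo = Pa * arm = Pa * H / 3 = 198.4 * 8 / 3 = 529.0667 kN-m/m

529.0667 kN-m/m


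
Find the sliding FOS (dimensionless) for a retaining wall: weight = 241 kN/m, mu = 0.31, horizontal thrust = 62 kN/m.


Resisting force = mu * W = 0.31 * 241 = 74.71 kN/m
FOS = Resisting / Driving = 74.71 / 62
= 1.205 (dimensionless)

1.205 (dimensionless)


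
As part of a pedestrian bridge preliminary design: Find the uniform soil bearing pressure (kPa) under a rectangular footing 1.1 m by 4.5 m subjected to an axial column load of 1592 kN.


A = 1.1 * 4.5 = 4.95 m^2
q = P / A = 1592 / 4.95
= 321.6162 kPa

321.6162 kPa


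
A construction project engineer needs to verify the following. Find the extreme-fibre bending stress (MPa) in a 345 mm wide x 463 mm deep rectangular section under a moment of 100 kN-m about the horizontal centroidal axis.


I = b * h^3 / 12 = 345 * 463^3 / 12 = 2853519351.25 mm^4
y = h / 2 = 463 / 2 = 231.5 mm
M = 100 kN-m = 100000000.0 N-mm
sigma = M * y / I = 100000000.0 * 231.5 / 2853519351.25
= 8.11 MPa

8.11 MPa


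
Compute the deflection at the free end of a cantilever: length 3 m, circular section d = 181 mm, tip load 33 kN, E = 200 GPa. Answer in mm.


I = pi * d^4 / 64 = pi * 181^4 / 64 = 52684662.0 mm^4
L = 3000.0 mm, P = 33000.0 N, E = 200000.0 MPa
delta = P * L^3 / (3 * E * I)
= 33000.0 * 3000.0^3 / (3 * 200000.0 * 52684662.0)
= 28.1866 mm

28.1866 mm


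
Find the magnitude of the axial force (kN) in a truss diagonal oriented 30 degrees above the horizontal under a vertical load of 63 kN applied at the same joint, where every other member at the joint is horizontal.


At the joint, only the diagonal has a vertical component, so vertical equilibrium gives:
F * sin(30) = 63
F = 63 / sin(30)
= 63 / 0.5
= 126.0 kN

126.0 kN


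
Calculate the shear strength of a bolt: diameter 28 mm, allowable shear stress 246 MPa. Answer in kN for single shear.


A = pi * d^2 / 4 = pi * 28^2 / 4 = 615.7522 mm^2
V = f_v * A / 1000 = 246 * 615.7522 / 1000
= 151.475 kN

151.475 kN


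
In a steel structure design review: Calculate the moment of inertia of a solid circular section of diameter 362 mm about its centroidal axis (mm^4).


r = d / 2 = 362 / 2 = 181.0 mm
I = pi * r^4 / 4 = pi * 181.0^4 / 4
= 842954592.04 mm^4

842954592.04 mm^4


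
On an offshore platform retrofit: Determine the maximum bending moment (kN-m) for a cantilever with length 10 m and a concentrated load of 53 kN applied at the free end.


For a cantilever with a point load at the free end:
M_max = P * L = 53 * 10 = 530 kN-m

530 kN-m


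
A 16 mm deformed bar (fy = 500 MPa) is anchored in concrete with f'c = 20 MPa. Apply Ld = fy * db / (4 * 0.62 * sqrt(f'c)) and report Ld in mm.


Ld = (fy * db) / (4 * 0.62 * sqrt(f'c))
= (500 * 16) / (4 * 0.62 * sqrt(20))
= 8000 / 11.0909
= 721.31 mm

721.31 mm


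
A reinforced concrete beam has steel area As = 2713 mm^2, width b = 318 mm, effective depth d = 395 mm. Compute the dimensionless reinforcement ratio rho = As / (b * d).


rho = As / (b * d)
= 2713 / (318 * 395)
= 2713 / 125610
= 0.021599 (dimensionless)

0.021599 (dimensionless)


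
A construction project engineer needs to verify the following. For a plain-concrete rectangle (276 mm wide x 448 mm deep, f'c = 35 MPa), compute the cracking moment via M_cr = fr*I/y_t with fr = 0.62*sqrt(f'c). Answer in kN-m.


fr = 0.62 * sqrt(35) = 0.62 * 5.9161 = 3.668 MPa
I = 276 * 448^3 / 12 = 2068054016.0 mm^4
y_t = 224.0 mm
M_cr = fr * I / y_t = 3.668 * 2068054016.0 / 224.0 N-mm
= 33.8641 kN-m

33.8641 kN-m


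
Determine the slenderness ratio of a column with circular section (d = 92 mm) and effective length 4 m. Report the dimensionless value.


Radius of gyration r = d / 4 = 92 / 4 = 23.0 mm
L_eff = 4000.0 mm
Slenderness ratio = L / r = 4000.0 / 23.0 = 173.91 (dimensionless)

173.91 (dimensionless)


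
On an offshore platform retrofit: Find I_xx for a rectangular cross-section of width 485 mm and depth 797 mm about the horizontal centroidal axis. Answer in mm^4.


I = b * h^3 / 12
= 485 * 797^3 / 12
= 485 * 506261573 / 12
= 20461405242.08 mm^4

20461405242.08 mm^4


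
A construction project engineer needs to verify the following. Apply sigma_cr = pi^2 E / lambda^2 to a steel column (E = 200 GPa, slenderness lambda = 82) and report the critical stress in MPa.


sigma_cr = pi^2 * E / lambda^2
= 9.8696 * 200000.0 / 82^2
= 9.8696 * 200000.0 / 6724
= 293.5635 MPa

293.5635 MPa


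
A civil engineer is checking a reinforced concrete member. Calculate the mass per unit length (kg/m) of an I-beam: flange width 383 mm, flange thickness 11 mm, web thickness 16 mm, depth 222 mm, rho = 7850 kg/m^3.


A_flanges = 2 * 383 * 11 = 8426 mm^2
A_web = (222 - 2 * 11) * 16 = 3200 mm^2
A_total = 8426 + 3200 = 11626 mm^2 = 0.011626 m^2
Weight = rho * A = 7850 * 0.011626 = 91.2641 kg/m

91.2641 kg/m


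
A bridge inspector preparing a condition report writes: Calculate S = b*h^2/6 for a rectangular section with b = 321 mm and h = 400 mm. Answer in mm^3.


S = b * h^2 / 6
= 321 * 400^2 / 6
= 321 * 160000 / 6
= 8560000.0 mm^3

8560000.0 mm^3


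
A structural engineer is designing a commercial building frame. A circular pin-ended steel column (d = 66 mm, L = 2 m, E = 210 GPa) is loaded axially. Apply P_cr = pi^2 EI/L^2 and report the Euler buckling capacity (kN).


I = pi * d^4 / 64 = 931420.18 mm^4
L = 2000.0 mm
P_cr = pi^2 * E * I / L^2
= 9.8696 * 210000.0 * 931420.18 / 2000.0^2
= 482619.3 N = 482.6193 kN

482.6193 kN


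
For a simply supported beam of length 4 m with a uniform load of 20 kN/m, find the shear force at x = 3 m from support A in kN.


R_A = w * L / 2 = 20 * 4 / 2 = 40.0 kN
V(x) = R_A - w * x = 40.0 - 20 * 3
= -20.0 kN

-20.0 kN


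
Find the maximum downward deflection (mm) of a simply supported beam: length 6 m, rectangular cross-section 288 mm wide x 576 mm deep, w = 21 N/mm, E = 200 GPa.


I = 288 * 576^3 / 12 = 4586471424.0 mm^4
L = 6000.0 mm, w = 21 N/mm, E = 200000.0 MPa
delta = 5 * w * L^4 / (384 * E * I)
= 5 * 21 * 6000.0^4 / (384 * 200000.0 * 4586471424.0)
= 0.3863 mm

0.3863 mm


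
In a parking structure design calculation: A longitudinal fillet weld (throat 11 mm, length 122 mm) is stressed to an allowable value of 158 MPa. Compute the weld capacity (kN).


Strength = throat * length * allowable stress
= 11 * 122 * 158 N
= 212036 N
= 212.04 kN

212.04 kN


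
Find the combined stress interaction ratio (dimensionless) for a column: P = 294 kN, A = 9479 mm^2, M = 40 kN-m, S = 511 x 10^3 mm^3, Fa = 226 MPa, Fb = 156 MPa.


f_a = P / A = 294000.0 / 9479 = 31.0159 MPa
f_b = M / S = 40000000.0 / 511000.0 = 78.2779 MPa
Ratio = f_a / Fa + f_b / Fb
= 31.0159 / 226 + 78.2779 / 156
= 0.639 (dimensionless)

0.639 (dimensionless)


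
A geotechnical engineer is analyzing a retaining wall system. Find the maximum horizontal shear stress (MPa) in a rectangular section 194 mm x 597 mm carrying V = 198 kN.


A = b * h = 194 * 597 = 115818 mm^2
V = 198 kN = 198000.0 N
tau_max = 1.5 * V / A = 1.5 * 198000.0 / 115818
= 2.5644 MPa

2.5644 MPa


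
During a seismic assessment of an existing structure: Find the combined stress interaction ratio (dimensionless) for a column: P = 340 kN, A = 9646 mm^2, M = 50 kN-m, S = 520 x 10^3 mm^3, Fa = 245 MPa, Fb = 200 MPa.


f_a = P / A = 340000.0 / 9646 = 35.2478 MPa
f_b = M / S = 50000000.0 / 520000.0 = 96.1538 MPa
Ratio = f_a / Fa + f_b / Fb
= 35.2478 / 245 + 96.1538 / 200
= 0.6246 (dimensionless)

0.6246 (dimensionless)


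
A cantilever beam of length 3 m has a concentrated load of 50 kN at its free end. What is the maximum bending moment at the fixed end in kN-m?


For a cantilever with a point load at the free end:
M_max = P * L = 50 * 3 = 150 kN-m

150 kN-m


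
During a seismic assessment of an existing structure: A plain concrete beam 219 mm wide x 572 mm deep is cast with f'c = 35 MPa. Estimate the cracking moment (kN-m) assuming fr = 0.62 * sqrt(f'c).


fr = 0.62 * sqrt(35) = 0.62 * 5.9161 = 3.668 MPa
I = 219 * 572^3 / 12 = 3415473776.0 mm^4
y_t = 286.0 mm
M_cr = fr * I / y_t = 3.668 * 3415473776.0 / 286.0 N-mm
= 43.8037 kN-m

43.8037 kN-m


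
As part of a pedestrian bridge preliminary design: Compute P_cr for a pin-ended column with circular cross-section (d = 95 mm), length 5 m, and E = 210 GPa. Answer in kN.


I = pi * d^4 / 64 = 3998198.21 mm^4
L = 5000.0 mm
P_cr = pi^2 * E * I / L^2
= 9.8696 * 210000.0 * 3998198.21 / 5000.0^2
= 331469.33 N = 331.4693 kN

331.4693 kN


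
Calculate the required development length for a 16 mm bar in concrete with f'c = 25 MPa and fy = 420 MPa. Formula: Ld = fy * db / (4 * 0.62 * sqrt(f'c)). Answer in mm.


Ld = (fy * db) / (4 * 0.62 * sqrt(f'c))
= (420 * 16) / (4 * 0.62 * sqrt(25))
= 6720 / 12.4
= 541.94 mm

541.94 mm


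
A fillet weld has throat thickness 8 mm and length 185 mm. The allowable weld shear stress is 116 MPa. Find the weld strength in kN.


Strength = throat * length * allowable stress
= 8 * 185 * 116 N
= 171680 N
= 171.68 kN

171.68 kN


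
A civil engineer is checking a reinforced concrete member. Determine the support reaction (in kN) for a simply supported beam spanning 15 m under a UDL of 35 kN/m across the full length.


Total load = w * L = 35 * 15 = 525 kN
By symmetry, each reaction R = total / 2 = 525 / 2 = 262.5 kN

262.5 kN


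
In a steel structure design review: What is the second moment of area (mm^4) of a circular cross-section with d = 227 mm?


r = d / 2 = 227 / 2 = 113.5 mm
I = pi * r^4 / 4 = pi * 113.5^4 / 4
= 130338682.73 mm^4

130338682.73 mm^4


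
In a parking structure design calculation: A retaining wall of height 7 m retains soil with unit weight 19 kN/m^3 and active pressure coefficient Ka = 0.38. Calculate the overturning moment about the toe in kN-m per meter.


Pa = 0.5 * Ka * gamma * H^2
= 0.5 * 0.38 * 19 * 7^2
= 176.89 kN/m
Arm = H / 3 = 7 / 3 = 2.3333 m
Mo = Pa * arm = Pa * H / 3 = 176.89 * 7 / 3 = 412.7433 kN-m/m

412.7433 kN-m/m


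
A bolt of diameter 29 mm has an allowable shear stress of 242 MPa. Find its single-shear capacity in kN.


A = pi * d^2 / 4 = pi * 29^2 / 4 = 660.5199 mm^2
V = f_v * A / 1000 = 242 * 660.5199 / 1000
= 159.8458 kN

159.8458 kN


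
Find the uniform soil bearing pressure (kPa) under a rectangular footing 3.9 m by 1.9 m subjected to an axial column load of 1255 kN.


A = 3.9 * 1.9 = 7.41 m^2
q = P / A = 1255 / 7.41
= 169.3657 kPa

169.3657 kPa


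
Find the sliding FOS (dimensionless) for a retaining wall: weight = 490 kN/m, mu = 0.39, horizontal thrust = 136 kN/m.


Resisting force = mu * W = 0.39 * 490 = 191.1 kN/m
FOS = Resisting / Driving = 191.1 / 136
= 1.4051 (dimensionless)

1.4051 (dimensionless)


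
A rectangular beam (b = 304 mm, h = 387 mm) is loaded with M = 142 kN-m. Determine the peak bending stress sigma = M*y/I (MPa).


I = b * h^3 / 12 = 304 * 387^3 / 12 = 1468335276.0 mm^4
y = h / 2 = 387 / 2 = 193.5 mm
M = 142 kN-m = 142000000.0 N-mm
sigma = M * y / I = 142000000.0 * 193.5 / 1468335276.0
= 18.71 MPa

18.71 MPa


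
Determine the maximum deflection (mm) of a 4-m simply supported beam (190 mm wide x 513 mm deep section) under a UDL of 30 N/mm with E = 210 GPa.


I = 190 * 513^3 / 12 = 2137590202.5 mm^4
L = 4000.0 mm, w = 30 N/mm, E = 210000.0 MPa
delta = 5 * w * L^4 / (384 * E * I)
= 5 * 30 * 4000.0^4 / (384 * 210000.0 * 2137590202.5)
= 0.2228 mm

0.2228 mm


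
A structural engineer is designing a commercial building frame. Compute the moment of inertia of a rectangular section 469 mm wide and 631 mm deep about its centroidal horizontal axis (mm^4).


I = b * h^3 / 12
= 469 * 631^3 / 12
= 469 * 251239591 / 12
= 9819280681.58 mm^4

9819280681.58 mm^4


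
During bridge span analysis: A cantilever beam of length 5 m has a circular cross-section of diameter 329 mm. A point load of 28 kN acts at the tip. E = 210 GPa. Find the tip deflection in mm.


I = pi * d^4 / 64 = pi * 329^4 / 64 = 575113405.09 mm^4
L = 5000.0 mm, P = 28000.0 N, E = 210000.0 MPa
delta = P * L^3 / (3 * E * I)
= 28000.0 * 5000.0^3 / (3 * 210000.0 * 575113405.09)
= 9.6599 mm

9.6599 mm


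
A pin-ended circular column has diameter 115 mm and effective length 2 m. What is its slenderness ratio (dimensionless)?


Radius of gyration r = d / 4 = 115 / 4 = 28.75 mm
L_eff = 2000.0 mm
Slenderness ratio = L / r = 2000.0 / 28.75 = 69.57 (dimensionless)

69.57 (dimensionless)


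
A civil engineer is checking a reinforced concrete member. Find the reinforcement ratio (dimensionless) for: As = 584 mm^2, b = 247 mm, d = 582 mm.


rho = As / (b * d)
= 584 / (247 * 582)
= 584 / 143754
= 0.004062 (dimensionless)

0.004062 (dimensionless)


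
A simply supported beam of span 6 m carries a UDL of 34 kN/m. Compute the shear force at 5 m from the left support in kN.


R_A = w * L / 2 = 34 * 6 / 2 = 102.0 kN
V(x) = R_A - w * x = 102.0 - 34 * 5
= -68.0 kN

-68.0 kN


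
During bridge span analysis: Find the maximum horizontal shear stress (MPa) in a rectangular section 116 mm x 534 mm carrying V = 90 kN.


A = b * h = 116 * 534 = 61944 mm^2
V = 90 kN = 90000.0 N
tau_max = 1.5 * V / A = 1.5 * 90000.0 / 61944
= 2.1794 MPa

2.1794 MPa


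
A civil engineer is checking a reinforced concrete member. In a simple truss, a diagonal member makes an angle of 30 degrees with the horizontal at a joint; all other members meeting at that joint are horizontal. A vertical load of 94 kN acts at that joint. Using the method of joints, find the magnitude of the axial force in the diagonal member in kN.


At the joint, only the diagonal has a vertical component, so vertical equilibrium gives:
F * sin(30) = 94
F = 94 / sin(30)
= 94 / 0.5
= 188.0 kN

188.0 kN


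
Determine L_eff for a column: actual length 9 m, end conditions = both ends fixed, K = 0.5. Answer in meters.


L_eff = K * L
= 0.5 * 9
= 4.5 m

4.5 m


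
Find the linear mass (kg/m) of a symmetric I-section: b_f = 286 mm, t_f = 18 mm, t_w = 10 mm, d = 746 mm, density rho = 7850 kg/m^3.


A_flanges = 2 * 286 * 18 = 10296 mm^2
A_web = (746 - 2 * 18) * 10 = 7100 mm^2
A_total = 10296 + 7100 = 17396 mm^2 = 0.017396 m^2
Weight = rho * A = 7850 * 0.017396 = 136.5586 kg/m

136.5586 kg/m


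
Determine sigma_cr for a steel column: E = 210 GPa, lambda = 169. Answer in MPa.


sigma_cr = pi^2 * E / lambda^2
= 9.8696 * 210000.0 / 169^2
= 9.8696 * 210000.0 / 28561
= 72.5681 MPa

72.5681 MPa


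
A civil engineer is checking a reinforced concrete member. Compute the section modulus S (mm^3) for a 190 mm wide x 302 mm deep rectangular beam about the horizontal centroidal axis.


S = b * h^2 / 6
= 190 * 302^2 / 6
= 190 * 91204 / 6
= 2888126.67 mm^3

2888126.67 mm^3


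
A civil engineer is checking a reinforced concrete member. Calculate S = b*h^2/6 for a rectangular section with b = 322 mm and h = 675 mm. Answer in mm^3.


S = b * h^2 / 6
= 322 * 675^2 / 6
= 322 * 455625 / 6
= 24451875.0 mm^3

24451875.0 mm^3


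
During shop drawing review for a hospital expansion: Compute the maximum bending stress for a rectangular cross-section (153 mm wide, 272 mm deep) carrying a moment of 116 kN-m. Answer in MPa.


I = b * h^3 / 12 = 153 * 272^3 / 12 = 256576512.0 mm^4
y = h / 2 = 272 / 2 = 136.0 mm
M = 116 kN-m = 116000000.0 N-mm
sigma = M * y / I = 116000000.0 * 136.0 / 256576512.0
= 61.49 MPa

61.49 MPa


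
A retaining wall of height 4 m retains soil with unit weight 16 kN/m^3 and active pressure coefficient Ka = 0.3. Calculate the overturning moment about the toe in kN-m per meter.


Pa = 0.5 * Ka * gamma * H^2
= 0.5 * 0.3 * 16 * 4^2
= 38.4 kN/m
Arm = H / 3 = 4 / 3 = 1.3333 m
Mo = Pa * arm = Pa * H / 3 = 38.4 * 4 / 3 = 51.2 kN-m/m

51.2 kN-m/m


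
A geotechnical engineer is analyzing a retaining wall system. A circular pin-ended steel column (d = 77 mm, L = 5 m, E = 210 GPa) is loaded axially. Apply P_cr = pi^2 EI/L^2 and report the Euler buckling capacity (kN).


I = pi * d^4 / 64 = 1725570.86 mm^4
L = 5000.0 mm
P_cr = pi^2 * E * I / L^2
= 9.8696 * 210000.0 * 1725570.86 / 5000.0^2
= 143057.9 N = 143.0579 kN

143.0579 kN


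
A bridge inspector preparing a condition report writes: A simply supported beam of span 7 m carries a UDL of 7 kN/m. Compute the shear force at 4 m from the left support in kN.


R_A = w * L / 2 = 7 * 7 / 2 = 24.5 kN
V(x) = R_A - w * x = 24.5 - 7 * 4
= -3.5 kN

-3.5 kN


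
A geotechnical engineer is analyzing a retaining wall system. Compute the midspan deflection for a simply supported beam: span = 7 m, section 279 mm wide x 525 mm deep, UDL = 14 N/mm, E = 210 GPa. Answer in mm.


I = 279 * 525^3 / 12 = 3364347656.25 mm^4
L = 7000.0 mm, w = 14 N/mm, E = 210000.0 MPa
delta = 5 * w * L^4 / (384 * E * I)
= 5 * 14 * 7000.0^4 / (384 * 210000.0 * 3364347656.25)
= 0.6195 mm

0.6195 mm


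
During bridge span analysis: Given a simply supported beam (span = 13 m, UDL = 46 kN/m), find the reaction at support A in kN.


Total load = w * L = 46 * 13 = 598 kN
By symmetry, each reaction R = total / 2 = 598 / 2 = 299.0 kN

299.0 kN


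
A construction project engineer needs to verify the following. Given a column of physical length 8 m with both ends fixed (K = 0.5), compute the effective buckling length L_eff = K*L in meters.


L_eff = K * L
= 0.5 * 8
= 4.0 m

4.0 m


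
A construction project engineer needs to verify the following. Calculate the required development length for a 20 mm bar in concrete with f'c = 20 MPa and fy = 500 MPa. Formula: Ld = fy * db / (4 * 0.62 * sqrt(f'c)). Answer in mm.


Ld = (fy * db) / (4 * 0.62 * sqrt(f'c))
= (500 * 20) / (4 * 0.62 * sqrt(20))
= 10000 / 11.0909
= 901.64 mm

901.64 mm


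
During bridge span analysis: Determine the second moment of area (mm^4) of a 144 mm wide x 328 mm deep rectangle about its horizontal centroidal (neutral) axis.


I = b * h^3 / 12
= 144 * 328^3 / 12
= 144 * 35287552 / 12
= 423450624.0 mm^4

423450624.0 mm^4


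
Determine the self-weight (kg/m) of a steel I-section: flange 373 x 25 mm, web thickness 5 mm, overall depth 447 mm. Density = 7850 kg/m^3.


A_flanges = 2 * 373 * 25 = 18650 mm^2
A_web = (447 - 2 * 25) * 5 = 1985 mm^2
A_total = 18650 + 1985 = 20635 mm^2 = 0.020635 m^2
Weight = rho * A = 7850 * 0.020635 = 161.9847 kg/m

161.9847 kg/m


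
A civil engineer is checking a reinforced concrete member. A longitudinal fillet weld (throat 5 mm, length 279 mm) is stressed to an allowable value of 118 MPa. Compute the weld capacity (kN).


Strength = throat * length * allowable stress
= 5 * 279 * 118 N
= 164610 N
= 164.61 kN

164.61 kN


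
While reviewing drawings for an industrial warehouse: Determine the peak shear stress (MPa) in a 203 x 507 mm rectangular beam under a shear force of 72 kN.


A = b * h = 203 * 507 = 102921 mm^2
V = 72 kN = 72000.0 N
tau_max = 1.5 * V / A = 1.5 * 72000.0 / 102921
= 1.0493 MPa

1.0493 MPa


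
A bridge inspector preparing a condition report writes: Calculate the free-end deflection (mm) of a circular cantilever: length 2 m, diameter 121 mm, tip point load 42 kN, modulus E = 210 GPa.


I = pi * d^4 / 64 = pi * 121^4 / 64 = 10522316.97 mm^4
L = 2000.0 mm, P = 42000.0 N, E = 210000.0 MPa
delta = P * L^3 / (3 * E * I)
= 42000.0 * 2000.0^3 / (3 * 210000.0 * 10522316.97)
= 50.6859 mm

50.6859 mm


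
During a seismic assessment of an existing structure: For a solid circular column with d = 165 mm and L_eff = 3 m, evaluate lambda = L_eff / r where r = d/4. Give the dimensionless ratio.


Radius of gyration r = d / 4 = 165 / 4 = 41.25 mm
L_eff = 3000.0 mm
Slenderness ratio = L / r = 3000.0 / 41.25 = 72.73 (dimensionless)

72.73 (dimensionless)


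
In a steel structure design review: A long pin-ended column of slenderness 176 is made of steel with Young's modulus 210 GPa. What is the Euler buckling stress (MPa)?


sigma_cr = pi^2 * E / lambda^2
= 9.8696 * 210000.0 / 176^2
= 9.8696 * 210000.0 / 30976
= 66.9104 MPa

66.9104 MPa


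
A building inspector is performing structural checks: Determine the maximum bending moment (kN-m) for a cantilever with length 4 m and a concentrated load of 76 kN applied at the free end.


For a cantilever with a point load at the free end:
M_max = P * L = 76 * 4 = 304 kN-m

304 kN-m


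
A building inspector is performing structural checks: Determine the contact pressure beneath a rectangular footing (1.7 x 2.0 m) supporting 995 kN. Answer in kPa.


A = 1.7 * 2.0 = 3.4 m^2
q = P / A = 995 / 3.4
= 292.6471 kPa

292.6471 kPa


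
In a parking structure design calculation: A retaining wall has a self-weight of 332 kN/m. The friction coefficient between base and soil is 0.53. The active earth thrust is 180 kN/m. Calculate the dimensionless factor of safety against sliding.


Resisting force = mu * W = 0.53 * 332 = 175.96 kN/m
FOS = Resisting / Driving = 175.96 / 180
= 0.9776 (dimensionless)

0.9776 (dimensionless)


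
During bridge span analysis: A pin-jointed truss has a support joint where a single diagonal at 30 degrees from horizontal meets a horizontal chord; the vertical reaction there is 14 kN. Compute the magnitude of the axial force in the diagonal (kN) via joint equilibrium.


At the joint, only the diagonal has a vertical component, so vertical equilibrium gives:
F * sin(30) = 14
F = 14 / sin(30)
= 14 / 0.5
= 28.0 kN

28.0 kN


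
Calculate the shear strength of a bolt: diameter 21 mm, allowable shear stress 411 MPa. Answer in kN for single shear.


A = pi * d^2 / 4 = pi * 21^2 / 4 = 346.3606 mm^2
V = f_v * A / 1000 = 411 * 346.3606 / 1000
= 142.3542 kN

142.3542 kN


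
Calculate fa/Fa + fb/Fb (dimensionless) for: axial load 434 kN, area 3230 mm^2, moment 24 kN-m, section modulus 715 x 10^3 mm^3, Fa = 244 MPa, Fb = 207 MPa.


f_a = P / A = 434000.0 / 3230 = 134.3653 MPa
f_b = M / S = 24000000.0 / 715000.0 = 33.5664 MPa
Ratio = f_a / Fa + f_b / Fb
= 134.3653 / 244 + 33.5664 / 207
= 0.7128 (dimensionless)

0.7128 (dimensionless)


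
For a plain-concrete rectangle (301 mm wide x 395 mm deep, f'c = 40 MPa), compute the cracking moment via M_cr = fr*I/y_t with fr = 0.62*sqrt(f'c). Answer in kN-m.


fr = 0.62 * sqrt(40) = 0.62 * 6.3246 = 3.9212 MPa
I = 301 * 395^3 / 12 = 1545882697.92 mm^4
y_t = 197.5 mm
M_cr = fr * I / y_t = 3.9212 * 1545882697.92 / 197.5 N-mm
= 30.6924 kN-m

30.6924 kN-m


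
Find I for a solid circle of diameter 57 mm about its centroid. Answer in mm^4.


r = d / 2 = 57 / 2 = 28.5 mm
I = pi * r^4 / 4 = pi * 28.5^4 / 4
= 518166.49 mm^4

518166.49 mm^4


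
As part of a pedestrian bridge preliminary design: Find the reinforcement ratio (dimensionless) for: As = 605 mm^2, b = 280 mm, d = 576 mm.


rho = As / (b * d)
= 605 / (280 * 576)
= 605 / 161280
= 0.003751 (dimensionless)

0.003751 (dimensionless)


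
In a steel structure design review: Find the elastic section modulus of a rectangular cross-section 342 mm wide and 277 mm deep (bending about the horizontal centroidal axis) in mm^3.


S = b * h^2 / 6
= 342 * 277^2 / 6
= 342 * 76729 / 6
= 4373553.0 mm^3

4373553.0 mm^3


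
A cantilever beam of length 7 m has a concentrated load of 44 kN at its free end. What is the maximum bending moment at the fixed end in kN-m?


For a cantilever with a point load at the free end:
M_max = P * L = 44 * 7 = 308 kN-m

308 kN-m


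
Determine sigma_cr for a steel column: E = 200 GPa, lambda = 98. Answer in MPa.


sigma_cr = pi^2 * E / lambda^2
= 9.8696 * 200000.0 / 98^2
= 9.8696 * 200000.0 / 9604
= 205.5311 MPa

205.5311 MPa


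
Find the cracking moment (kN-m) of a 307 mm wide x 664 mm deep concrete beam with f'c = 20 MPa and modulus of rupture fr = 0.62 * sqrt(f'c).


fr = 0.62 * sqrt(20) = 0.62 * 4.4721 = 2.7727 MPa
I = 307 * 664^3 / 12 = 7489647317.33 mm^4
y_t = 332.0 mm
M_cr = fr * I / y_t = 2.7727 * 7489647317.33 / 332.0 N-mm
= 62.5504 kN-m

62.5504 kN-m


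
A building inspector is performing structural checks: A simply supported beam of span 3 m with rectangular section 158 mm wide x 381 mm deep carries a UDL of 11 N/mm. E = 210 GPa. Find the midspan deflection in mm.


I = 158 * 381^3 / 12 = 728200156.5 mm^4
L = 3000.0 mm, w = 11 N/mm, E = 210000.0 MPa
delta = 5 * w * L^4 / (384 * E * I)
= 5 * 11 * 3000.0^4 / (384 * 210000.0 * 728200156.5)
= 0.0759 mm

0.0759 mm


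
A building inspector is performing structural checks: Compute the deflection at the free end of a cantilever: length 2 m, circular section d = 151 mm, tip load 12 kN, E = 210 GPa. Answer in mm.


I = pi * d^4 / 64 = pi * 151^4 / 64 = 25519824.76 mm^4
L = 2000.0 mm, P = 12000.0 N, E = 210000.0 MPa
delta = P * L^3 / (3 * E * I)
= 12000.0 * 2000.0^3 / (3 * 210000.0 * 25519824.76)
= 5.9711 mm

5.9711 mm


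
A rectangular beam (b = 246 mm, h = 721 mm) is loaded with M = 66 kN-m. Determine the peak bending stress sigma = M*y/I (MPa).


I = b * h^3 / 12 = 246 * 721^3 / 12 = 7683509900.5 mm^4
y = h / 2 = 721 / 2 = 360.5 mm
M = 66 kN-m = 66000000.0 N-mm
sigma = M * y / I = 66000000.0 * 360.5 / 7683509900.5
= 3.1 MPa

3.1 MPa


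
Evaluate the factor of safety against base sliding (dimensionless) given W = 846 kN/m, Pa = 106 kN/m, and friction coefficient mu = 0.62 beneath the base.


Resisting force = mu * W = 0.62 * 846 = 524.52 kN/m
FOS = Resisting / Driving = 524.52 / 106
= 4.9483 (dimensionless)

4.9483 (dimensionless)


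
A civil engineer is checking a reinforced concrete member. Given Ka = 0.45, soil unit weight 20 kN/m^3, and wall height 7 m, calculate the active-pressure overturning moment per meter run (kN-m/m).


Pa = 0.5 * Ka * gamma * H^2
= 0.5 * 0.45 * 20 * 7^2
= 220.5 kN/m
Arm = H / 3 = 7 / 3 = 2.3333 m
Mo = Pa * arm = Pa * H / 3 = 220.5 * 7 / 3 = 514.5 kN-m/m

514.5 kN-m/m


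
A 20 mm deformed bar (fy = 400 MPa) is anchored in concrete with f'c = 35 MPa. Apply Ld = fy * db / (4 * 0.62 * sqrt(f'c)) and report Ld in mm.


Ld = (fy * db) / (4 * 0.62 * sqrt(f'c))
= (400 * 20) / (4 * 0.62 * sqrt(35))
= 8000 / 14.6719
= 545.26 mm

545.26 mm


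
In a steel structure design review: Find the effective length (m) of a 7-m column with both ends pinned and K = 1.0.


L_eff = K * L
= 1.0 * 7
= 7.0 m

7.0 m


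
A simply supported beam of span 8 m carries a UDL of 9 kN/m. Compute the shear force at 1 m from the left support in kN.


R_A = w * L / 2 = 9 * 8 / 2 = 36.0 kN
V(x) = R_A - w * x = 36.0 - 9 * 1
= 27.0 kN

27.0 kN


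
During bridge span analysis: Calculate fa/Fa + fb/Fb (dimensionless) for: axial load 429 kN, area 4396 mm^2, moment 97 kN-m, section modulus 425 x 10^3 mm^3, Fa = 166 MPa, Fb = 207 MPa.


f_a = P / A = 429000.0 / 4396 = 97.5887 MPa
f_b = M / S = 97000000.0 / 425000.0 = 228.2353 MPa
Ratio = f_a / Fa + f_b / Fb
= 97.5887 / 166 + 228.2353 / 207
= 1.6905 (dimensionless)

1.6905 (dimensionless)


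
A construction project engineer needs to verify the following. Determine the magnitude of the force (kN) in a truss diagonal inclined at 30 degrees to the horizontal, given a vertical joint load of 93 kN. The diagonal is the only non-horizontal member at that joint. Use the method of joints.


At the joint, only the diagonal has a vertical component, so vertical equilibrium gives:
F * sin(30) = 93
F = 93 / sin(30)
= 93 / 0.5
= 186.0 kN

186.0 kN


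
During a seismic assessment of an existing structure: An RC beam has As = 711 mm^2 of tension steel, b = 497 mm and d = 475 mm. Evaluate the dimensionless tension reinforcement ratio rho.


rho = As / (b * d)
= 711 / (497 * 475)
= 711 / 236075
= 0.003012 (dimensionless)

0.003012 (dimensionless)


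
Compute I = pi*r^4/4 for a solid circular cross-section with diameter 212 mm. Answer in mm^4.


r = d / 2 = 212 / 2 = 106.0 mm
I = pi * r^4 / 4 = pi * 106.0^4 / 4
= 99154708.57 mm^4

99154708.57 mm^4


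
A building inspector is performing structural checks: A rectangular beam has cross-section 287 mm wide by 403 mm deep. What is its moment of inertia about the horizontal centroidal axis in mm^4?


I = b * h^3 / 12
= 287 * 403^3 / 12
= 287 * 65450827 / 12
= 1565365612.42 mm^4

1565365612.42 mm^4
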